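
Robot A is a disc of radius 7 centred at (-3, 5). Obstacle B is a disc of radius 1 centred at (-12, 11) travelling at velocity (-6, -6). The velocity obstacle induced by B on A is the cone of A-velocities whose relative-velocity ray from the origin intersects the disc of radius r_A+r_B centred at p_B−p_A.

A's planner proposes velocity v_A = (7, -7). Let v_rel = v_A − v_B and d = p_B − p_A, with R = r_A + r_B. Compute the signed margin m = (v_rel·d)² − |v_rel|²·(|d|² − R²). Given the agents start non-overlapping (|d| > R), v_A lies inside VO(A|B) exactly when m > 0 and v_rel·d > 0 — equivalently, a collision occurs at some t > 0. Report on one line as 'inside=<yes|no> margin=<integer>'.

d = (-9, 6),  |d|² = 117;  R = 7+1 = 8,  c = 117−8² = 53
v_rel = (13, -1),  |v_rel|² = 170;  v_rel·d = (13)·(-9) + (-1)·(6) = -123
170·t² + 246·t + 53 = 0  ⇒  m = (-123)² − 170·53 = 6119
m = 6119 > 0,  v_rel·d = -123 < 0  ⇒  outside

inside=no margin=6119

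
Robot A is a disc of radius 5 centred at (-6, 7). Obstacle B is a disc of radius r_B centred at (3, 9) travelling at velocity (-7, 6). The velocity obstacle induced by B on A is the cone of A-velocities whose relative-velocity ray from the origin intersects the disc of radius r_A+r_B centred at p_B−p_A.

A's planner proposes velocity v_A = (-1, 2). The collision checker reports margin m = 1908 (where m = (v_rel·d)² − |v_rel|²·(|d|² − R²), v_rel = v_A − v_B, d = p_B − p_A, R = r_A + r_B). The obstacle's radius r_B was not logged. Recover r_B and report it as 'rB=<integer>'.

m = 1908
d = (9, 2);  v_rel = (6, -4),  |v_rel|² = 52
v_rel×d = (6)·(2) − (-4)·(9) = 48
since m = R²·52 − 48²:  R² = (2304 + 1908) / 52 = 81
R = √81 = 9  ⇒  r_B = 9 − 5 = 4

rB=4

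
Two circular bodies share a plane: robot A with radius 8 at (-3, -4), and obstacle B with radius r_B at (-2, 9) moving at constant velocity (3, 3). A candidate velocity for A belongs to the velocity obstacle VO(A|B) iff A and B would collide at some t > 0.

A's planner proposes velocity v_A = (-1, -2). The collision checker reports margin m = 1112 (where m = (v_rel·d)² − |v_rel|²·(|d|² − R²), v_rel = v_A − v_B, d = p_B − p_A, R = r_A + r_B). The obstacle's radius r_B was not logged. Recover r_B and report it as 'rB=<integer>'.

m = 1112
d = (1, 13);  v_rel = (-4, -5),  |v_rel|² = 41
v_rel×d = (-4)·(13) − (-5)·(1) = -47
since m = R²·41 − (-47)²:  R² = (2209 + 1112) / 41 = 81
R = √81 = 9  ⇒  r_B = 9 − 8 = 1

rB=1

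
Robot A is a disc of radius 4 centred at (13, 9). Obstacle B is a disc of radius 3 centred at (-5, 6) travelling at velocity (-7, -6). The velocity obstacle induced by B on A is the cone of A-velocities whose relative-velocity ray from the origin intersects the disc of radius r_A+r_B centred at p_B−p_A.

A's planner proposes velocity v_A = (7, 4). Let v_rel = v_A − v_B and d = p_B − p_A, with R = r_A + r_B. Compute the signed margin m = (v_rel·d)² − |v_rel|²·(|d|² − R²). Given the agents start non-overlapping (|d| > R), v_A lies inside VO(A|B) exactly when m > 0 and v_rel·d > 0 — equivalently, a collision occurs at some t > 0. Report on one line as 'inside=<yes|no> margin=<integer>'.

d = (-18, -3),  |d|² = 333;  R = 4+3 = 7,  c = 333−7² = 284
v_rel = (14, 10),  |v_rel|² = 296;  v_rel·d = (14)·(-18) + (10)·(-3) = -282
296·t² + 564·t + 284 = 0  ⇒  m = (-282)² − 296·284 = -4540
m = -4540 < 0,  v_rel·d = -282 < 0  ⇒  outside

inside=no margin=-4540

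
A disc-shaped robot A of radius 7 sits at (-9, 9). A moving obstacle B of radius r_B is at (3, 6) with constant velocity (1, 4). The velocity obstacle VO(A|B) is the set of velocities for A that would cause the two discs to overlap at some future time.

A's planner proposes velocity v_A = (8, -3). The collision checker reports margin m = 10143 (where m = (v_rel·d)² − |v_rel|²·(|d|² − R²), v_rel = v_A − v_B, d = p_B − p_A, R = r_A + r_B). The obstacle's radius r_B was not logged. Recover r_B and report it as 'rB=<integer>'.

m = 10143
d = (12, -3);  v_rel = (7, -7),  |v_rel|² = 98
v_rel×d = (7)·(-3) − (-7)·(12) = 63
since m = R²·98 − 63²:  R² = (3969 + 10143) / 98 = 144
R = √144 = 12  ⇒  r_B = 12 − 7 = 5

rB=5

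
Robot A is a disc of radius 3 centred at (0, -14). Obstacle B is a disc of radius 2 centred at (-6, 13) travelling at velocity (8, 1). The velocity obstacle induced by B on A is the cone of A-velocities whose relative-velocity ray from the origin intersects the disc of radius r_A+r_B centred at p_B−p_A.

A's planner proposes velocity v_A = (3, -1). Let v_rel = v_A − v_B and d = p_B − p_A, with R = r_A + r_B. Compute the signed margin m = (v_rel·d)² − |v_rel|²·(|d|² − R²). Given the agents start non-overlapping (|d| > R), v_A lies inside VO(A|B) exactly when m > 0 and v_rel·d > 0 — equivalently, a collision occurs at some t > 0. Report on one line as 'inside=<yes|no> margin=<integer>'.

d = (-6, 27),  |d|² = 765;  R = 3+2 = 5,  c = 765−5² = 740
v_rel = (-5, -2),  |v_rel|² = 29;  v_rel·d = (-5)·(-6) + (-2)·(27) = -24
29·t² + 48·t + 740 = 0  ⇒  m = (-24)² − 29·740 = -20884
m = -20884 < 0,  v_rel·d = -24 < 0  ⇒  outside

inside=no margin=-20884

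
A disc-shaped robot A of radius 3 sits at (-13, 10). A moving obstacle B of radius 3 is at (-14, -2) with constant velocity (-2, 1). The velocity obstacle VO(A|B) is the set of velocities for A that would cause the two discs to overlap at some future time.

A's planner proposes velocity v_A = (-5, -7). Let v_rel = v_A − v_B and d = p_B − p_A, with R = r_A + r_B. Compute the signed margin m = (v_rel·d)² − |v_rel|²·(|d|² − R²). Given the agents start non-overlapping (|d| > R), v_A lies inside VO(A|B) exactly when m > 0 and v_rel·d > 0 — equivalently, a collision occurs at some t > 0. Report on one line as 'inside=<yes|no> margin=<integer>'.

d = (-1, -12),  |d|² = 145;  R = 3+3 = 6,  c = 145−6² = 109
v_rel = (-3, -8),  |v_rel|² = 73;  v_rel·d = (-3)·(-1) + (-8)·(-12) = 99
73·t² − 198·t + 109 = 0  ⇒  m = 99² − 73·109 = 1844
m = 1844 > 0,  v_rel·d = 99 > 0  ⇒  inside

inside=yes margin=1844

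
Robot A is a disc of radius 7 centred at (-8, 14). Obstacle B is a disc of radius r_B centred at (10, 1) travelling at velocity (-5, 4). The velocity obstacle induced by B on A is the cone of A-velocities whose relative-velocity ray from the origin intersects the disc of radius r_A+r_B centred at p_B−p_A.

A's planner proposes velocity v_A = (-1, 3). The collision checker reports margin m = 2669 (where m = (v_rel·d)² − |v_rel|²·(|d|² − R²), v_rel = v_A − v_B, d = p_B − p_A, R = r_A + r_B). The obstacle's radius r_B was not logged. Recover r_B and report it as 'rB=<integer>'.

m = 2669
d = (18, -13);  v_rel = (4, -1),  |v_rel|² = 17
v_rel×d = (4)·(-13) − (-1)·(18) = -34
since m = R²·17 − (-34)²:  R² = (1156 + 2669) / 17 = 225
R = √225 = 15  ⇒  r_B = 15 − 7 = 8

rB=8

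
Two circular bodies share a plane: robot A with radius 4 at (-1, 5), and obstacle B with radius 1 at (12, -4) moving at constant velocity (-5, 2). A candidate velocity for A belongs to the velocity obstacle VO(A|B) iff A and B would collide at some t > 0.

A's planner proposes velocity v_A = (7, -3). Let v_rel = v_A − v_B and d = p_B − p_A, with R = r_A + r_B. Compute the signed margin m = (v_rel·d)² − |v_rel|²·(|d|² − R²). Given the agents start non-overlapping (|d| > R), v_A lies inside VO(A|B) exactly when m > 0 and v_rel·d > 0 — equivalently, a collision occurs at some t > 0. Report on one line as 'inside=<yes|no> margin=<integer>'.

d = (13, -9),  |d|² = 250;  R = 4+1 = 5,  c = 250−5² = 225
v_rel = (12, -5),  |v_rel|² = 169;  v_rel·d = (12)·(13) + (-5)·(-9) = 201
169·t² − 402·t + 225 = 0  ⇒  m = 201² − 169·225 = 2376
m = 2376 > 0,  v_rel·d = 201 > 0  ⇒  inside

inside=yes margin=2376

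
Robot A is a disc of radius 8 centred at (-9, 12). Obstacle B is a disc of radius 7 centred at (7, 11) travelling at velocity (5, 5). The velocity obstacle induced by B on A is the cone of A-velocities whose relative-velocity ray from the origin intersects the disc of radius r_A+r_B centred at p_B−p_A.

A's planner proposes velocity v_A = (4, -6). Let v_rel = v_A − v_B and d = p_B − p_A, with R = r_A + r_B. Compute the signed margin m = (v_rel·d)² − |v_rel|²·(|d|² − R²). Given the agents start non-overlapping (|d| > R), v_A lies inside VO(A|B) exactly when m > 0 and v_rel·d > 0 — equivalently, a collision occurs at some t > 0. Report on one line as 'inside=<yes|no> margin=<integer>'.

d = (16, -1),  |d|² = 257;  R = 8+7 = 15,  c = 257−15² = 32
v_rel = (-1, -11),  |v_rel|² = 122;  v_rel·d = (-1)·(16) + (-11)·(-1) = -5
122·t² + 10·t + 32 = 0  ⇒  m = (-5)² − 122·32 = -3879
m = -3879 < 0,  v_rel·d = -5 < 0  ⇒  outside

inside=no margin=-3879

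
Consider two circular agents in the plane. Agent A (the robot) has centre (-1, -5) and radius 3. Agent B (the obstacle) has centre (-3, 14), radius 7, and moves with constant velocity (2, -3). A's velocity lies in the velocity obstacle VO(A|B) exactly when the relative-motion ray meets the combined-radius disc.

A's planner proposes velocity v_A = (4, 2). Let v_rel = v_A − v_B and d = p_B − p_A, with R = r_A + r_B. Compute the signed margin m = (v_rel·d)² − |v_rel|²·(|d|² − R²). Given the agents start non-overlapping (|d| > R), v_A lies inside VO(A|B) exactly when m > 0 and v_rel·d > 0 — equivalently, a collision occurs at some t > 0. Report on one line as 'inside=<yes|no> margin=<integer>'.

d = (-2, 19),  |d|² = 365;  R = 3+7 = 10,  c = 365−10² = 265
v_rel = (2, 5),  |v_rel|² = 29;  v_rel·d = (2)·(-2) + (5)·(19) = 91
29·t² − 182·t + 265 = 0  ⇒  m = 91² − 29·265 = 596
m = 596 > 0,  v_rel·d = 91 > 0  ⇒  inside

inside=yes margin=596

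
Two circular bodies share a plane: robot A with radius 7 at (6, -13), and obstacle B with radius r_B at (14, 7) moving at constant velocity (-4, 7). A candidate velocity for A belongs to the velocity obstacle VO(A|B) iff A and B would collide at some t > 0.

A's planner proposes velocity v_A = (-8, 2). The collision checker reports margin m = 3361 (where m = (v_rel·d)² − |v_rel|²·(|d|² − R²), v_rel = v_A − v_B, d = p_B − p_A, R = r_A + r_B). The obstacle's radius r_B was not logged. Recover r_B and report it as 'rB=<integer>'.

m = 3361
d = (8, 20);  v_rel = (-4, -5),  |v_rel|² = 41
v_rel×d = (-4)·(20) − (-5)·(8) = -40
since m = R²·41 − (-40)²:  R² = (1600 + 3361) / 41 = 121
R = √121 = 11  ⇒  r_B = 11 − 7 = 4

rB=4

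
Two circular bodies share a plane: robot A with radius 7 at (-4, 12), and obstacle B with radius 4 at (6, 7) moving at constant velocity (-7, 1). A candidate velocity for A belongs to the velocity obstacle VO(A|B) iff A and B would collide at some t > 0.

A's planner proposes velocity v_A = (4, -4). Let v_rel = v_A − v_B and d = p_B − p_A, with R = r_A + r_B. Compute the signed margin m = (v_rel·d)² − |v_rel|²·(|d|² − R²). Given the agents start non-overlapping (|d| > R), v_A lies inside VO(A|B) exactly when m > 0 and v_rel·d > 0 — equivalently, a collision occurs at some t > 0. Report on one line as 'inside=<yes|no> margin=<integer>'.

d = (10, -5),  |d|² = 125;  R = 7+4 = 11,  c = 125−11² = 4
v_rel = (11, -5),  |v_rel|² = 146;  v_rel·d = (11)·(10) + (-5)·(-5) = 135
146·t² − 270·t + 4 = 0  ⇒  m = 135² − 146·4 = 17641
m = 17641 > 0,  v_rel·d = 135 > 0  ⇒  inside

inside=yes margin=17641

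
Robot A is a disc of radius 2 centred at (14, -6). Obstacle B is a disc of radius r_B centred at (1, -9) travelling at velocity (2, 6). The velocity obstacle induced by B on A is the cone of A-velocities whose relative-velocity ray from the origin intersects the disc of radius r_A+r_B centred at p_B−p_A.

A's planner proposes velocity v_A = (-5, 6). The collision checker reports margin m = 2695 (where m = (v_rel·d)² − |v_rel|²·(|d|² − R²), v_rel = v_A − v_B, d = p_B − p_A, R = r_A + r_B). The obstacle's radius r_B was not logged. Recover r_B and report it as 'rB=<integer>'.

m = 2695
d = (-13, -3);  v_rel = (-7, 0),  |v_rel|² = 49
v_rel×d = (-7)·(-3) − (0)·(-13) = 21
since m = R²·49 − 21²:  R² = (441 + 2695) / 49 = 64
R = √64 = 8  ⇒  r_B = 8 − 2 = 6

rB=6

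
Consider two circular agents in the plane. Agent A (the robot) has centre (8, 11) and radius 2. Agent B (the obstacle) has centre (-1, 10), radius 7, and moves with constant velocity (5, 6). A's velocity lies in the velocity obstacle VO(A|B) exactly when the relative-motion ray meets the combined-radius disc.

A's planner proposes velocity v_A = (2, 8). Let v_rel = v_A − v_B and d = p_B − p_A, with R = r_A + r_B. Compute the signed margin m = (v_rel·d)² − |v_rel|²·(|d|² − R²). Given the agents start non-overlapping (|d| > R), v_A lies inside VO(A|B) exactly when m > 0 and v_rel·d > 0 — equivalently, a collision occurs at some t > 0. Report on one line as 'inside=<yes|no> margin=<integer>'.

d = (-9, -1),  |d|² = 82;  R = 2+7 = 9,  c = 82−9² = 1
v_rel = (-3, 2),  |v_rel|² = 13;  v_rel·d = (-3)·(-9) + (2)·(-1) = 25
13·t² − 50·t + 1 = 0  ⇒  m = 25² − 13·1 = 612
m = 612 > 0,  v_rel·d = 25 > 0  ⇒  inside

inside=yes margin=612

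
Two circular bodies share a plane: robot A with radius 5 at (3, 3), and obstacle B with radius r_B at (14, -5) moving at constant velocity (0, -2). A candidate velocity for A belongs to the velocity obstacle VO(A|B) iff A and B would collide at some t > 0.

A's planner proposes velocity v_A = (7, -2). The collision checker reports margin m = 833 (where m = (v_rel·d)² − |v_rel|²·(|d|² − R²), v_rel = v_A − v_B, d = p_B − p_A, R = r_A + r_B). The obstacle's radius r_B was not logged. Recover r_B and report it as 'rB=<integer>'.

m = 833
d = (11, -8);  v_rel = (7, 0),  |v_rel|² = 49
v_rel×d = (7)·(-8) − (0)·(11) = -56
since m = R²·49 − (-56)²:  R² = (3136 + 833) / 49 = 81
R = √81 = 9  ⇒  r_B = 9 − 5 = 4

rB=4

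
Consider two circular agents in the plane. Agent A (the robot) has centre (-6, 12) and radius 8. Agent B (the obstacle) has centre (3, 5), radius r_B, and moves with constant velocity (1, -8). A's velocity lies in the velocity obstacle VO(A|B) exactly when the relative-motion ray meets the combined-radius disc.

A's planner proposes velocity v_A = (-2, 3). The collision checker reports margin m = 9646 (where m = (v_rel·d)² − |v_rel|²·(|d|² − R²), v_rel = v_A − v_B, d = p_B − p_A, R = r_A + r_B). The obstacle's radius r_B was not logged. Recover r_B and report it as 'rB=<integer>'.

m = 9646
d = (9, -7);  v_rel = (-3, 11),  |v_rel|² = 130
v_rel×d = (-3)·(-7) − (11)·(9) = -78
since m = R²·130 − (-78)²:  R² = (6084 + 9646) / 130 = 121
R = √121 = 11  ⇒  r_B = 11 − 8 = 3

rB=3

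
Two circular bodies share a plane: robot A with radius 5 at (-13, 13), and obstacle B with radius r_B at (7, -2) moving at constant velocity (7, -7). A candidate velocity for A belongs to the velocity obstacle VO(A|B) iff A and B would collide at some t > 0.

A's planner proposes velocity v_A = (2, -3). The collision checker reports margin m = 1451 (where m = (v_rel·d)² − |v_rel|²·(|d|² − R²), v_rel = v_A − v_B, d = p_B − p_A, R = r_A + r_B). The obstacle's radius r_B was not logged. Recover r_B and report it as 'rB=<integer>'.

m = 1451
d = (20, -15);  v_rel = (-5, 4),  |v_rel|² = 41
v_rel×d = (-5)·(-15) − (4)·(20) = -5
since m = R²·41 − (-5)²:  R² = (25 + 1451) / 41 = 36
R = √36 = 6  ⇒  r_B = 6 − 5 = 1

rB=1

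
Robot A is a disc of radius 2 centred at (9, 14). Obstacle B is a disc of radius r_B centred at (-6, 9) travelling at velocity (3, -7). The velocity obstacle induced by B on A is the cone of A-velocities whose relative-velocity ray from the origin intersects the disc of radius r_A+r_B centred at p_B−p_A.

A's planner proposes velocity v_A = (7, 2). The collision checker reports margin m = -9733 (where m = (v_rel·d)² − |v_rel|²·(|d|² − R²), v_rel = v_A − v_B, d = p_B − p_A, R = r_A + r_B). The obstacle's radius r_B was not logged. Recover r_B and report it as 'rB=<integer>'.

m = -9733
d = (-15, -5);  v_rel = (4, 9),  |v_rel|² = 97
v_rel×d = (4)·(-5) − (9)·(-15) = 115
since m = R²·97 − 115²:  R² = (13225 + -9733) / 97 = 36
R = √36 = 6  ⇒  r_B = 6 − 2 = 4

rB=4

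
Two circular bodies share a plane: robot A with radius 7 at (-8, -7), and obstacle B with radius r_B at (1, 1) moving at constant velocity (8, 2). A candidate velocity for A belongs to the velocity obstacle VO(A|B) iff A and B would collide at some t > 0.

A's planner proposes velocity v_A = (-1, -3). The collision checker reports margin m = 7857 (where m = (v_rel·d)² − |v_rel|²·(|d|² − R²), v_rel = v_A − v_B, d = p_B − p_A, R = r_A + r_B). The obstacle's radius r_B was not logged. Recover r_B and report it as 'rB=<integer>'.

m = 7857
d = (9, 8);  v_rel = (-9, -5),  |v_rel|² = 106
v_rel×d = (-9)·(8) − (-5)·(9) = -27
since m = R²·106 − (-27)²:  R² = (729 + 7857) / 106 = 81
R = √81 = 9  ⇒  r_B = 9 − 7 = 2

rB=2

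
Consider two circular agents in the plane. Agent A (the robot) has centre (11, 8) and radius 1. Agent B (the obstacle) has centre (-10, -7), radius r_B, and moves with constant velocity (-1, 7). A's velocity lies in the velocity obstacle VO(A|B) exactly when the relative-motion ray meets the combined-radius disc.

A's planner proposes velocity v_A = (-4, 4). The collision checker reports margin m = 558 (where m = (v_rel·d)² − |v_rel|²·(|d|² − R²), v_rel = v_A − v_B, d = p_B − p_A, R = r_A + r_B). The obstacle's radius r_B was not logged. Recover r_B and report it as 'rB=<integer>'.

m = 558
d = (-21, -15);  v_rel = (-3, -3),  |v_rel|² = 18
v_rel×d = (-3)·(-15) − (-3)·(-21) = -18
since m = R²·18 − (-18)²:  R² = (324 + 558) / 18 = 49
R = √49 = 7  ⇒  r_B = 7 − 1 = 6

rB=6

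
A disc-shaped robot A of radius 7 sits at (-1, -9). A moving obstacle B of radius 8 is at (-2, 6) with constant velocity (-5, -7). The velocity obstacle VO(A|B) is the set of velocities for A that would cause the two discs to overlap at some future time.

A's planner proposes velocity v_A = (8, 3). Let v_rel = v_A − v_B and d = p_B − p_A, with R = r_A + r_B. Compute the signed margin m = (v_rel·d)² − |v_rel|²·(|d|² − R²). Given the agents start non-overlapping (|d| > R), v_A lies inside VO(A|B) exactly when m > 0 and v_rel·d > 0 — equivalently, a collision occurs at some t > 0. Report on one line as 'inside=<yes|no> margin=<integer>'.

d = (-1, 15),  |d|² = 226;  R = 7+8 = 15,  c = 226−15² = 1
v_rel = (13, 10),  |v_rel|² = 269;  v_rel·d = (13)·(-1) + (10)·(15) = 137
269·t² − 274·t + 1 = 0  ⇒  m = 137² − 269·1 = 18500
m = 18500 > 0,  v_rel·d = 137 > 0  ⇒  inside

inside=yes margin=18500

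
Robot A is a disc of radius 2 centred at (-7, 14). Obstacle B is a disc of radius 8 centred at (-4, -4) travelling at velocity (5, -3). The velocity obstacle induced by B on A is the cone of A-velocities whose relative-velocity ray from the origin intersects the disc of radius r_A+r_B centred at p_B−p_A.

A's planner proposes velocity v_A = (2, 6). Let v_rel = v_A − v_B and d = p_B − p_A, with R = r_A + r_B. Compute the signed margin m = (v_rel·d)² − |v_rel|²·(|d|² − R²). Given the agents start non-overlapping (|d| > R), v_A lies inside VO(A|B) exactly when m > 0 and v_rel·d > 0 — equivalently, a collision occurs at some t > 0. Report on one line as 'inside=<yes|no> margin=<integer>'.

d = (3, -18),  |d|² = 333;  R = 2+8 = 10,  c = 333−10² = 233
v_rel = (-3, 9),  |v_rel|² = 90;  v_rel·d = (-3)·(3) + (9)·(-18) = -171
90·t² + 342·t + 233 = 0  ⇒  m = (-171)² − 90·233 = 8271
m = 8271 > 0,  v_rel·d = -171 < 0  ⇒  outside

inside=no margin=8271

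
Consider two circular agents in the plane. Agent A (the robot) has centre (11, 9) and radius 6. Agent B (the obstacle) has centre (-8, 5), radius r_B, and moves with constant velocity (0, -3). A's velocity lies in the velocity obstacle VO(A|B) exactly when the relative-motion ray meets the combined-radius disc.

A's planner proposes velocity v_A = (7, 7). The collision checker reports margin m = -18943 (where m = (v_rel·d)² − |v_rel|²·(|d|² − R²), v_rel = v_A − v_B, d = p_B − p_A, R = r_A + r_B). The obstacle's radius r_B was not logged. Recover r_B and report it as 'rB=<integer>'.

m = -18943
d = (-19, -4);  v_rel = (7, 10),  |v_rel|² = 149
v_rel×d = (7)·(-4) − (10)·(-19) = 162
since m = R²·149 − 162²:  R² = (26244 + -18943) / 149 = 49
R = √49 = 7  ⇒  r_B = 7 − 6 = 1

rB=1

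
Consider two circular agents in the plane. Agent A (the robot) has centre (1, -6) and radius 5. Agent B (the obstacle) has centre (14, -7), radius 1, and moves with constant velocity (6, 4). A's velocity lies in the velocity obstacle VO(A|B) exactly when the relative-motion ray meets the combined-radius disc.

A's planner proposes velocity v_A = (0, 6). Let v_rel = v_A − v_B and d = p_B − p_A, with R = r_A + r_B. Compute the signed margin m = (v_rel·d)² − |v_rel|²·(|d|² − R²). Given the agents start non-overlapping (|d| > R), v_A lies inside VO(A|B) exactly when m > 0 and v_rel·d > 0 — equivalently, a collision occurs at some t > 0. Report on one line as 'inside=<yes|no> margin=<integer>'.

d = (13, -1),  |d|² = 170;  R = 5+1 = 6,  c = 170−6² = 134
v_rel = (-6, 2),  |v_rel|² = 40;  v_rel·d = (-6)·(13) + (2)·(-1) = -80
40·t² + 160·t + 134 = 0  ⇒  m = (-80)² − 40·134 = 1040
m = 1040 > 0,  v_rel·d = -80 < 0  ⇒  outside

inside=no margin=1040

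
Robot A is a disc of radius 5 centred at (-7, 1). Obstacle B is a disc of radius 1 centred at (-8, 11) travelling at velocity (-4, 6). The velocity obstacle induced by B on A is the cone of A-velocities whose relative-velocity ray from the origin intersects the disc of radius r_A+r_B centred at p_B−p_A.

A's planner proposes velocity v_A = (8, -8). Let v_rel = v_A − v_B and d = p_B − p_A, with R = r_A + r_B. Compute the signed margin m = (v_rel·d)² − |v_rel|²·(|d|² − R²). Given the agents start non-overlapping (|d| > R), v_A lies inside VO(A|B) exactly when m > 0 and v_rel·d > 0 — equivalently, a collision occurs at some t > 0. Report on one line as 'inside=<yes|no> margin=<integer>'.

d = (-1, 10),  |d|² = 101;  R = 5+1 = 6,  c = 101−6² = 65
v_rel = (12, -14),  |v_rel|² = 340;  v_rel·d = (12)·(-1) + (-14)·(10) = -152
340·t² + 304·t + 65 = 0  ⇒  m = (-152)² − 340·65 = 1004
m = 1004 > 0,  v_rel·d = -152 < 0  ⇒  outside

inside=no margin=1004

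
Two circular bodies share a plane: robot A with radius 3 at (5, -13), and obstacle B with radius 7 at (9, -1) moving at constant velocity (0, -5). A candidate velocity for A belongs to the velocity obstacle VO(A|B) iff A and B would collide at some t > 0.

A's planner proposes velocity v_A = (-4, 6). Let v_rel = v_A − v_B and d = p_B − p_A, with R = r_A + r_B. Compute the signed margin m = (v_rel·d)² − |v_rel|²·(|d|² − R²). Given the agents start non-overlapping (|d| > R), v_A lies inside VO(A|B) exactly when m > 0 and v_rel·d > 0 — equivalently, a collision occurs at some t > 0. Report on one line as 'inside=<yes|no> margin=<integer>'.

d = (4, 12),  |d|² = 160;  R = 3+7 = 10,  c = 160−10² = 60
v_rel = (-4, 11),  |v_rel|² = 137;  v_rel·d = (-4)·(4) + (11)·(12) = 116
137·t² − 232·t + 60 = 0  ⇒  m = 116² − 137·60 = 5236
m = 5236 > 0,  v_rel·d = 116 > 0  ⇒  inside

inside=yes margin=5236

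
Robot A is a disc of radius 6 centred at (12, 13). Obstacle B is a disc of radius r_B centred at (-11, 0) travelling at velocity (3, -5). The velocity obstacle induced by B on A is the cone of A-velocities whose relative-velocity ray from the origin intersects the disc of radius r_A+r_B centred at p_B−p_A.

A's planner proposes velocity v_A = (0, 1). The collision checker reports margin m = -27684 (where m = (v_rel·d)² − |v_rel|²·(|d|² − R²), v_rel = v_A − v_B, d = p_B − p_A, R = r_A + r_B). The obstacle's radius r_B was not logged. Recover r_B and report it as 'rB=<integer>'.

m = -27684
d = (-23, -13);  v_rel = (-3, 6),  |v_rel|² = 45
v_rel×d = (-3)·(-13) − (6)·(-23) = 177
since m = R²·45 − 177²:  R² = (31329 + -27684) / 45 = 81
R = √81 = 9  ⇒  r_B = 9 − 6 = 3

rB=3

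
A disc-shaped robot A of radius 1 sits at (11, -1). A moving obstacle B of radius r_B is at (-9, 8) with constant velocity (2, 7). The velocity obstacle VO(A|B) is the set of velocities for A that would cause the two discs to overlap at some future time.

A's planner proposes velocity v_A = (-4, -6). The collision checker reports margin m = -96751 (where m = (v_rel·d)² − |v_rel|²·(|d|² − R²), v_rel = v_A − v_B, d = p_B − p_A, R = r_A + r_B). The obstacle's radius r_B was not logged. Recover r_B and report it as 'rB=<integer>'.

m = -96751
d = (-20, 9);  v_rel = (-6, -13),  |v_rel|² = 205
v_rel×d = (-6)·(9) − (-13)·(-20) = -314
since m = R²·205 − (-314)²:  R² = (98596 + -96751) / 205 = 9
R = √9 = 3  ⇒  r_B = 3 − 1 = 2

rB=2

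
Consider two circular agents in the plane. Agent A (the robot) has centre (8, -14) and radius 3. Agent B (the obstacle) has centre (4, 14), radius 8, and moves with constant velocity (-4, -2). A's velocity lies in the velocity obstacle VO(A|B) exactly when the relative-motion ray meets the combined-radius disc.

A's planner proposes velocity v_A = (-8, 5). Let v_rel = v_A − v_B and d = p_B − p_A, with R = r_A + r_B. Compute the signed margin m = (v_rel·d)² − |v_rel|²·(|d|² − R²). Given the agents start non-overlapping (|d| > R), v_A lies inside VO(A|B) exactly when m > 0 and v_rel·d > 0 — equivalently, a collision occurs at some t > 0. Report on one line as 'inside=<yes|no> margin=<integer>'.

d = (-4, 28),  |d|² = 800;  R = 3+8 = 11,  c = 800−11² = 679
v_rel = (-4, 7),  |v_rel|² = 65;  v_rel·d = (-4)·(-4) + (7)·(28) = 212
65·t² − 424·t + 679 = 0  ⇒  m = 212² − 65·679 = 809
m = 809 > 0,  v_rel·d = 212 > 0  ⇒  inside

inside=yes margin=809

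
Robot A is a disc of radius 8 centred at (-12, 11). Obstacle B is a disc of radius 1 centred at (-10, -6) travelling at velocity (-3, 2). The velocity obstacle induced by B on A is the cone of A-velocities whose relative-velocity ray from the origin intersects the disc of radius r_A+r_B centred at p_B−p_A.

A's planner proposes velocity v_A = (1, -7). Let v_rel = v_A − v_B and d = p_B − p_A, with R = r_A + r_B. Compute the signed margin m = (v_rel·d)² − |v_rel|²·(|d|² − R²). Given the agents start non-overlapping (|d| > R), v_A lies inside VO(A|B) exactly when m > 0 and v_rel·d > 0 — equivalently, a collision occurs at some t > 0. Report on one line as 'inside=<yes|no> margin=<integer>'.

d = (2, -17),  |d|² = 293;  R = 8+1 = 9,  c = 293−9² = 212
v_rel = (4, -9),  |v_rel|² = 97;  v_rel·d = (4)·(2) + (-9)·(-17) = 161
97·t² − 322·t + 212 = 0  ⇒  m = 161² − 97·212 = 5357
m = 5357 > 0,  v_rel·d = 161 > 0  ⇒  inside

inside=yes margin=5357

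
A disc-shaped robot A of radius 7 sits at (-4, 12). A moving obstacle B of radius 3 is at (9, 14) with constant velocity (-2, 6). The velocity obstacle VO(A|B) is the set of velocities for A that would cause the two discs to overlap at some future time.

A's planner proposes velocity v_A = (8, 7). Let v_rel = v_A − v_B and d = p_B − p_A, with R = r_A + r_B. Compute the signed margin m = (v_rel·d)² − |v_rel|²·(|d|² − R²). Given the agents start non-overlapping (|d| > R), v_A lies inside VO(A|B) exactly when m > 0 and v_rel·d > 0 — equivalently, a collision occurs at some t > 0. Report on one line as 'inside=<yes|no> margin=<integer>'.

d = (13, 2),  |d|² = 173;  R = 7+3 = 10,  c = 173−10² = 73
v_rel = (10, 1),  |v_rel|² = 101;  v_rel·d = (10)·(13) + (1)·(2) = 132
101·t² − 264·t + 73 = 0  ⇒  m = 132² − 101·73 = 10051
m = 10051 > 0,  v_rel·d = 132 > 0  ⇒  inside

inside=yes margin=10051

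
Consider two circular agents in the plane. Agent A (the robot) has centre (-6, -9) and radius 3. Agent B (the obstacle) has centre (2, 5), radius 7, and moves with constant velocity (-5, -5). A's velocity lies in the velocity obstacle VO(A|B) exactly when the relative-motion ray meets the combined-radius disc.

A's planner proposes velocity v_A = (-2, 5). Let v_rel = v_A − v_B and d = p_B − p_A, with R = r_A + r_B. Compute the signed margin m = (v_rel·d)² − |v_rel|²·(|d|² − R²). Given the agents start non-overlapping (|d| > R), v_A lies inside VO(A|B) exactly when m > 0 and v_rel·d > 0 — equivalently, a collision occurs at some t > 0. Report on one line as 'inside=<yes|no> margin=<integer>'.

d = (8, 14),  |d|² = 260;  R = 3+7 = 10,  c = 260−10² = 160
v_rel = (3, 10),  |v_rel|² = 109;  v_rel·d = (3)·(8) + (10)·(14) = 164
109·t² − 328·t + 160 = 0  ⇒  m = 164² − 109·160 = 9456
m = 9456 > 0,  v_rel·d = 164 > 0  ⇒  inside

inside=yes margin=9456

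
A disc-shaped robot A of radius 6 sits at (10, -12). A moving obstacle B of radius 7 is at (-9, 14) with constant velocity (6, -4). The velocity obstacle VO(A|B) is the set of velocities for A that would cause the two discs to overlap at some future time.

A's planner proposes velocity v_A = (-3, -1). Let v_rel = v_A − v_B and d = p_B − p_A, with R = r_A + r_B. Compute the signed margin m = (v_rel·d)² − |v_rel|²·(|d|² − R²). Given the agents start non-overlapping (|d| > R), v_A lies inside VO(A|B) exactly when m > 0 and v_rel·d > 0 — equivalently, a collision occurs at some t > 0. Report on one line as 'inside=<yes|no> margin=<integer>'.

d = (-19, 26),  |d|² = 1037;  R = 6+7 = 13,  c = 1037−13² = 868
v_rel = (-9, 3),  |v_rel|² = 90;  v_rel·d = (-9)·(-19) + (3)·(26) = 249
90·t² − 498·t + 868 = 0  ⇒  m = 249² − 90·868 = -16119
m = -16119 < 0,  v_rel·d = 249 > 0  ⇒  outside

inside=no margin=-16119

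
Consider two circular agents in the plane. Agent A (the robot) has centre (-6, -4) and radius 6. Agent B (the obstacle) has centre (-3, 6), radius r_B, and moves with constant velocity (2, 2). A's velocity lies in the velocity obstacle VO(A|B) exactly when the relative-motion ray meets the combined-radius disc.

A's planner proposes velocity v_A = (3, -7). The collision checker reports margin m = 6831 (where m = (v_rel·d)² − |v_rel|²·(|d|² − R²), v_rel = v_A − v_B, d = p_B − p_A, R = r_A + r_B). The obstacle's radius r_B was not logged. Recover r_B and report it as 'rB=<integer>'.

m = 6831
d = (3, 10);  v_rel = (1, -9),  |v_rel|² = 82
v_rel×d = (1)·(10) − (-9)·(3) = 37
since m = R²·82 − 37²:  R² = (1369 + 6831) / 82 = 100
R = √100 = 10  ⇒  r_B = 10 − 6 = 4

rB=4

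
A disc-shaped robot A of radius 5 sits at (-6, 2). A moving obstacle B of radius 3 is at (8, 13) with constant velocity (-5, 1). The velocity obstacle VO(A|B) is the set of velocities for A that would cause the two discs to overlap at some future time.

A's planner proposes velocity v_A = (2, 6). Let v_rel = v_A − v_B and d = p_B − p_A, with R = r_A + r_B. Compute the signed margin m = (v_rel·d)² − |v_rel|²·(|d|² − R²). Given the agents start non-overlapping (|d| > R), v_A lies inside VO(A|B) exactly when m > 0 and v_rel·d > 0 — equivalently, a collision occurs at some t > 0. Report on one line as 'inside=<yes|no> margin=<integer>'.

d = (14, 11),  |d|² = 317;  R = 5+3 = 8,  c = 317−8² = 253
v_rel = (7, 5),  |v_rel|² = 74;  v_rel·d = (7)·(14) + (5)·(11) = 153
74·t² − 306·t + 253 = 0  ⇒  m = 153² − 74·253 = 4687
m = 4687 > 0,  v_rel·d = 153 > 0  ⇒  inside

inside=yes margin=4687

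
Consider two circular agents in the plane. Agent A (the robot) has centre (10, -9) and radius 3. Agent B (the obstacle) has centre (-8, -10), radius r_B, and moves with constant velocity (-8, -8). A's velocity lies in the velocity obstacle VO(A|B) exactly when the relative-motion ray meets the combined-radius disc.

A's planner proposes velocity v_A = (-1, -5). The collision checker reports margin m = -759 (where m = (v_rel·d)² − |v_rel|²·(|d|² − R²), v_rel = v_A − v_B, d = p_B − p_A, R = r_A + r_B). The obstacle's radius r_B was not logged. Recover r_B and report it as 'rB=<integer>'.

m = -759
d = (-18, -1);  v_rel = (7, 3),  |v_rel|² = 58
v_rel×d = (7)·(-1) − (3)·(-18) = 47
since m = R²·58 − 47²:  R² = (2209 + -759) / 58 = 25
R = √25 = 5  ⇒  r_B = 5 − 3 = 2

rB=2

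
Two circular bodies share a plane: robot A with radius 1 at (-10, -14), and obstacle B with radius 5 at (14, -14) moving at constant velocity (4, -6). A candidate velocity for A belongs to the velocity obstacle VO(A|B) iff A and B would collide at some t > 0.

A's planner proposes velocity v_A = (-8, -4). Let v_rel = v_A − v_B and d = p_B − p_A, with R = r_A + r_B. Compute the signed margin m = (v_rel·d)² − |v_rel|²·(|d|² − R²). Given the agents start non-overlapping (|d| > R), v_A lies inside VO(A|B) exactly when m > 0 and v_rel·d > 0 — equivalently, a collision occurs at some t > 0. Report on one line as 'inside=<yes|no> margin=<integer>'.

d = (24, 0),  |d|² = 576;  R = 1+5 = 6,  c = 576−6² = 540
v_rel = (-12, 2),  |v_rel|² = 148;  v_rel·d = (-12)·(24) + (2)·(0) = -288
148·t² + 576·t + 540 = 0  ⇒  m = (-288)² − 148·540 = 3024
m = 3024 > 0,  v_rel·d = -288 < 0  ⇒  outside

inside=no margin=3024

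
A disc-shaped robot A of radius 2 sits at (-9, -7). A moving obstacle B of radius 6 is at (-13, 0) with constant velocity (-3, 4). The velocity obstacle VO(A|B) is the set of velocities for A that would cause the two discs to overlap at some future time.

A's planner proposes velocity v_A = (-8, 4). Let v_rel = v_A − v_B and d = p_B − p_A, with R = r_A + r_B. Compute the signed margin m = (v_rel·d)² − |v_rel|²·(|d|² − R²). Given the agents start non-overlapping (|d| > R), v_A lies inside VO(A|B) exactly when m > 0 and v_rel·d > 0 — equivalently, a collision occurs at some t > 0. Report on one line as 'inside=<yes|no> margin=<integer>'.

d = (-4, 7),  |d|² = 65;  R = 2+6 = 8,  c = 65−8² = 1
v_rel = (-5, 0),  |v_rel|² = 25;  v_rel·d = (-5)·(-4) + (0)·(7) = 20
25·t² − 40·t + 1 = 0  ⇒  m = 20² − 25·1 = 375
m = 375 > 0,  v_rel·d = 20 > 0  ⇒  inside

inside=yes margin=375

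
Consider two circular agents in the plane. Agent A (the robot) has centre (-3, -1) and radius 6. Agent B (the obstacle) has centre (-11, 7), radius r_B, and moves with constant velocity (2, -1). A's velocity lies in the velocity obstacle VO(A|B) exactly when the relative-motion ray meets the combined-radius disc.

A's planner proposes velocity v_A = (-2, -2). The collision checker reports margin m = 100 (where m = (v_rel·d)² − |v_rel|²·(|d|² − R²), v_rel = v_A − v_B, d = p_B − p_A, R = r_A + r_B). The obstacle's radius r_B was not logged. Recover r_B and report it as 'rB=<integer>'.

m = 100
d = (-8, 8);  v_rel = (-4, -1),  |v_rel|² = 17
v_rel×d = (-4)·(8) − (-1)·(-8) = -40
since m = R²·17 − (-40)²:  R² = (1600 + 100) / 17 = 100
R = √100 = 10  ⇒  r_B = 10 − 6 = 4

rB=4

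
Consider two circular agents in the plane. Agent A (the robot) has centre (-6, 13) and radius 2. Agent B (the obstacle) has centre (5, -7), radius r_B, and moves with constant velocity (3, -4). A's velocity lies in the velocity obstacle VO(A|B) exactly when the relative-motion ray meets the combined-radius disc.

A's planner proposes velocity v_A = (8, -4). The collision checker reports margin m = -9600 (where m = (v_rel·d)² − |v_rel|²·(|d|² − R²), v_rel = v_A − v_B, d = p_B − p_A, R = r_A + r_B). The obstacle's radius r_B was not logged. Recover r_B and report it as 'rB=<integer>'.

m = -9600
d = (11, -20);  v_rel = (5, 0),  |v_rel|² = 25
v_rel×d = (5)·(-20) − (0)·(11) = -100
since m = R²·25 − (-100)²:  R² = (10000 + -9600) / 25 = 16
R = √16 = 4  ⇒  r_B = 4 − 2 = 2

rB=2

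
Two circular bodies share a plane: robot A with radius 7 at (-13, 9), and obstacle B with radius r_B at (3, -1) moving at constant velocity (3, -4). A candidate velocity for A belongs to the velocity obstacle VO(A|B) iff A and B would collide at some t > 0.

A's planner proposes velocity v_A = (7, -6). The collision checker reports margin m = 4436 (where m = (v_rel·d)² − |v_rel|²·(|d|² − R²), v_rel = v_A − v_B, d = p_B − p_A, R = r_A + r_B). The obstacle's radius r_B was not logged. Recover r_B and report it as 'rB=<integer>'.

m = 4436
d = (16, -10);  v_rel = (4, -2),  |v_rel|² = 20
v_rel×d = (4)·(-10) − (-2)·(16) = -8
since m = R²·20 − (-8)²:  R² = (64 + 4436) / 20 = 225
R = √225 = 15  ⇒  r_B = 15 − 7 = 8

rB=8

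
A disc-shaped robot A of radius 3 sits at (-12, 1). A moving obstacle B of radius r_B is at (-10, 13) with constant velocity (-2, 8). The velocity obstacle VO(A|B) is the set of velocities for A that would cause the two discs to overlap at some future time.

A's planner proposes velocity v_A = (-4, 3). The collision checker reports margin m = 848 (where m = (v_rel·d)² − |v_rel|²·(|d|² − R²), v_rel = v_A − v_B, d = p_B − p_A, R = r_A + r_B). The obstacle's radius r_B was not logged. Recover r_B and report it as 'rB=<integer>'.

m = 848
d = (2, 12);  v_rel = (-2, -5),  |v_rel|² = 29
v_rel×d = (-2)·(12) − (-5)·(2) = -14
since m = R²·29 − (-14)²:  R² = (196 + 848) / 29 = 36
R = √36 = 6  ⇒  r_B = 6 − 3 = 3

rB=3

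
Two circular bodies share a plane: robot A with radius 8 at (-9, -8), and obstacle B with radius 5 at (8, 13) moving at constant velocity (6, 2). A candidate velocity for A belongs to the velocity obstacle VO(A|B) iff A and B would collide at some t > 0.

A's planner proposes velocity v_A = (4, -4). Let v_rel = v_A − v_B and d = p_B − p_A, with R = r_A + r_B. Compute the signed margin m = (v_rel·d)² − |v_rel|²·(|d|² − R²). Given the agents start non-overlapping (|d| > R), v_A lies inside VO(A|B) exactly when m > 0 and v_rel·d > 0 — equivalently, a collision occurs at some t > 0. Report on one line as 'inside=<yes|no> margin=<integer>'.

d = (17, 21),  |d|² = 730;  R = 8+5 = 13,  c = 730−13² = 561
v_rel = (-2, -6),  |v_rel|² = 40;  v_rel·d = (-2)·(17) + (-6)·(21) = -160
40·t² + 320·t + 561 = 0  ⇒  m = (-160)² − 40·561 = 3160
m = 3160 > 0,  v_rel·d = -160 < 0  ⇒  outside

inside=no margin=3160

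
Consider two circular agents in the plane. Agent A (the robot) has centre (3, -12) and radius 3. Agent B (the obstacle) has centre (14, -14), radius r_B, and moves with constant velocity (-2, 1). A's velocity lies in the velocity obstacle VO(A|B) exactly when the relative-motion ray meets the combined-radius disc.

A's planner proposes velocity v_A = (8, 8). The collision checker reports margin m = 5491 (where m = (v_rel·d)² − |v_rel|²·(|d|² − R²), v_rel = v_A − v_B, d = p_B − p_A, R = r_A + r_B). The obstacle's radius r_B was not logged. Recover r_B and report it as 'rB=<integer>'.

m = 5491
d = (11, -2);  v_rel = (10, 7),  |v_rel|² = 149
v_rel×d = (10)·(-2) − (7)·(11) = -97
since m = R²·149 − (-97)²:  R² = (9409 + 5491) / 149 = 100
R = √100 = 10  ⇒  r_B = 10 − 3 = 7

rB=7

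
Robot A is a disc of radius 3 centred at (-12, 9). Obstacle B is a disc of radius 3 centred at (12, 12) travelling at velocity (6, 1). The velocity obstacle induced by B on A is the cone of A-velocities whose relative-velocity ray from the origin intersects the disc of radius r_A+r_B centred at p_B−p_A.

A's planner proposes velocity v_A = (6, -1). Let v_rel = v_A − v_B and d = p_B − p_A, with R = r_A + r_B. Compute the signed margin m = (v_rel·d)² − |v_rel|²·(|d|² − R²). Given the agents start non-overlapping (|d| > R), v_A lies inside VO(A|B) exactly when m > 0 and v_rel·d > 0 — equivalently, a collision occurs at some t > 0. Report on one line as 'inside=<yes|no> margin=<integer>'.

d = (24, 3),  |d|² = 585;  R = 3+3 = 6,  c = 585−6² = 549
v_rel = (0, -2),  |v_rel|² = 4;  v_rel·d = (0)·(24) + (-2)·(3) = -6
4·t² + 12·t + 549 = 0  ⇒  m = (-6)² − 4·549 = -2160
m = -2160 < 0,  v_rel·d = -6 < 0  ⇒  outside

inside=no margin=-2160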